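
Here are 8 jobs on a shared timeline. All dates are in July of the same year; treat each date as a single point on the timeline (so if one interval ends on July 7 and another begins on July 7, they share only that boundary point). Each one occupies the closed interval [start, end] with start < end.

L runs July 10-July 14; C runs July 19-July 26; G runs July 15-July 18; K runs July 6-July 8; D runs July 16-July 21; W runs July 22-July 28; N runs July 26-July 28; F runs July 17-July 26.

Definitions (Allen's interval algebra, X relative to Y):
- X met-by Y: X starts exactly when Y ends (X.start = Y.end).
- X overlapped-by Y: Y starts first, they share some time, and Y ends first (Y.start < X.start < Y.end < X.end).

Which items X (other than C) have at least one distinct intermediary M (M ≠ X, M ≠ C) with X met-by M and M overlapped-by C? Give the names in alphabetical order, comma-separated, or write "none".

Target C = [July 19, July 26].
Intermediaries M with M overlapped-by C: W.
Via W — items with X met-by W: none.
Union: none.

none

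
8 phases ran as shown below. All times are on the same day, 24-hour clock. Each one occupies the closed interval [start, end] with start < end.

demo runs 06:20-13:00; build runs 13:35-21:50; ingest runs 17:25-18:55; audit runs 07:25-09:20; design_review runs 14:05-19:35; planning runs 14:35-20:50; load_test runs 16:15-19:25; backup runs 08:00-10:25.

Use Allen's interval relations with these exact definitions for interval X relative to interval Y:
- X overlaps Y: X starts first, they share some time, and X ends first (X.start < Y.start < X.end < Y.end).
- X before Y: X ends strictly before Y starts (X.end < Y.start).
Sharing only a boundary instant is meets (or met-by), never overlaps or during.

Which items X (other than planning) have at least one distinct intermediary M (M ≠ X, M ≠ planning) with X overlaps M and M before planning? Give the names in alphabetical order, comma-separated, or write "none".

Target planning = [14:35, 20:50].
Intermediaries M with M before planning: audit, backup, demo.
Via audit — items with X overlaps audit: none.
Via backup — items with X overlaps backup: audit.
Via demo — items with X overlaps demo: none.
Union: audit.

audit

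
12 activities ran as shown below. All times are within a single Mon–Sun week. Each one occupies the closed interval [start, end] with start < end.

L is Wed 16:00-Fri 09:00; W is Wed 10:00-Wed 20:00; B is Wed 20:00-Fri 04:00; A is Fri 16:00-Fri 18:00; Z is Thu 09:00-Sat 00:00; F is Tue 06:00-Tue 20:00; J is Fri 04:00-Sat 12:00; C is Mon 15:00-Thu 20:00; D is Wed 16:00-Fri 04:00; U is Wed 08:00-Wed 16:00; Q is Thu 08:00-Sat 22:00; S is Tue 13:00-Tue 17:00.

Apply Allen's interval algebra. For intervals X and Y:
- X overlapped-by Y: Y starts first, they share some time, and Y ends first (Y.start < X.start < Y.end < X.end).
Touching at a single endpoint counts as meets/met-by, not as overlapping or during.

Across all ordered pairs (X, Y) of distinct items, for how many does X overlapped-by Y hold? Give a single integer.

16

Checking all 132 ordered pairs for relation 'overlapped-by'; matching pairs in alphabetical order:
(B, C): B overlapped-by C ✓
(D, C): D overlapped-by C ✓
(D, W): D overlapped-by W ✓
(J, L): J overlapped-by L ✓
(J, Z): J overlapped-by Z ✓
(L, C): L overlapped-by C ✓
(L, W): L overlapped-by W ✓
(Q, B): Q overlapped-by B ✓
(Q, C): Q overlapped-by C ✓
(Q, D): Q overlapped-by D ✓
(Q, L): Q overlapped-by L ✓
(W, U): W overlapped-by U ✓
(Z, B): Z overlapped-by B ✓
(Z, C): Z overlapped-by C ✓
(Z, D): Z overlapped-by D ✓
(Z, L): Z overlapped-by L ✓
Count: 16.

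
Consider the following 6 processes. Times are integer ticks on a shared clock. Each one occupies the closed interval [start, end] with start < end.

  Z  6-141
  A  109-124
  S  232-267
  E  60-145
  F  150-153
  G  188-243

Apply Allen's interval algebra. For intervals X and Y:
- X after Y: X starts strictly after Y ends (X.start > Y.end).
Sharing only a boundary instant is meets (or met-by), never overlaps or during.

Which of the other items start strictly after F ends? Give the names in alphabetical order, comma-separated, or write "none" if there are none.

G, S

Target F = [150, 153].
A [109, 124] → before → no.
E [60, 145] → before → no.
G [188, 243] → after → yes.
S [232, 267] → after → yes.
Z [6, 141] → before → no.
Result: G, S.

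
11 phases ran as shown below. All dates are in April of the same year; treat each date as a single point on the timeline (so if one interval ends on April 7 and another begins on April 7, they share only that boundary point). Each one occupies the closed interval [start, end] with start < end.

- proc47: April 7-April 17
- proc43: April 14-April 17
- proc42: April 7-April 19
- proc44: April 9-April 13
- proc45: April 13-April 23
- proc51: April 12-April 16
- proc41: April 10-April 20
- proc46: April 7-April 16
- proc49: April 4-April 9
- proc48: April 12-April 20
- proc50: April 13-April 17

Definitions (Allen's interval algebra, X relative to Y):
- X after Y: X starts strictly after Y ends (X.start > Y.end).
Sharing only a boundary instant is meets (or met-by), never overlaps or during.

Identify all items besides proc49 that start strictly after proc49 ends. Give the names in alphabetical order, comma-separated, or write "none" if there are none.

Target proc49 = [April 4, April 9].
proc41 [April 10, April 20] → after → yes.
proc42 [April 7, April 19] → overlapped-by → no.
proc43 [April 14, April 17] → after → yes.
proc44 [April 9, April 13] → met-by → no.
proc45 [April 13, April 23] → after → yes.
proc46 [April 7, April 16] → overlapped-by → no.
proc47 [April 7, April 17] → overlapped-by → no.
proc48 [April 12, April 20] → after → yes.
proc50 [April 13, April 17] → after → yes.
proc51 [April 12, April 16] → after → yes.
Result: proc41, proc43, proc45, proc48, proc50, proc51.

proc41, proc43, proc45, proc48, proc50, proc51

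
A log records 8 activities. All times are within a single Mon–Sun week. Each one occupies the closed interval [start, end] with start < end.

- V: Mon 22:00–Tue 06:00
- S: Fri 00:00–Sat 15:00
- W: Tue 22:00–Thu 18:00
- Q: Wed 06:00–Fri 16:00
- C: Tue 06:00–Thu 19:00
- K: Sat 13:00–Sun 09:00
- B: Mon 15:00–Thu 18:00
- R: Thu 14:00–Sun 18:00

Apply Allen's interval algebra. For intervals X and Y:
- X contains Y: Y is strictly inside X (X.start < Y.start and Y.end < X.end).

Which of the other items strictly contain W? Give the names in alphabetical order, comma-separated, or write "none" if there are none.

C

Target W = [Tue 22:00, Thu 18:00].
B [Mon 15:00, Thu 18:00] → finished-by → no.
C [Tue 06:00, Thu 19:00] → contains → yes.
K [Sat 13:00, Sun 09:00] → after → no.
Q [Wed 06:00, Fri 16:00] → overlapped-by → no.
R [Thu 14:00, Sun 18:00] → overlapped-by → no.
S [Fri 00:00, Sat 15:00] → after → no.
V [Mon 22:00, Tue 06:00] → before → no.
Result: C.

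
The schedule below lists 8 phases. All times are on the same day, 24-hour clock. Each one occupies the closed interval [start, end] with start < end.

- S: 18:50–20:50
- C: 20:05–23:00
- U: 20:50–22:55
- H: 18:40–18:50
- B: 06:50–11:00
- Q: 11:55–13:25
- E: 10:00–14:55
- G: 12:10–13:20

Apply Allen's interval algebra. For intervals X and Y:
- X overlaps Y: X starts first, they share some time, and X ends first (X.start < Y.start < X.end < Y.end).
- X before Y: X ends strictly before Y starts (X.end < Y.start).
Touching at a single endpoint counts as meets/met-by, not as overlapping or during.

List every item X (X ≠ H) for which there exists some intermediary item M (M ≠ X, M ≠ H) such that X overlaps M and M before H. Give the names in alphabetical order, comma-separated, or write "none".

B

Target H = [18:40, 18:50].
Intermediaries M with M before H: B, E, G, Q.
Via B — items with X overlaps B: none.
Via E — items with X overlaps E: B.
Via G — items with X overlaps G: none.
Via Q — items with X overlaps Q: none.
Union: B.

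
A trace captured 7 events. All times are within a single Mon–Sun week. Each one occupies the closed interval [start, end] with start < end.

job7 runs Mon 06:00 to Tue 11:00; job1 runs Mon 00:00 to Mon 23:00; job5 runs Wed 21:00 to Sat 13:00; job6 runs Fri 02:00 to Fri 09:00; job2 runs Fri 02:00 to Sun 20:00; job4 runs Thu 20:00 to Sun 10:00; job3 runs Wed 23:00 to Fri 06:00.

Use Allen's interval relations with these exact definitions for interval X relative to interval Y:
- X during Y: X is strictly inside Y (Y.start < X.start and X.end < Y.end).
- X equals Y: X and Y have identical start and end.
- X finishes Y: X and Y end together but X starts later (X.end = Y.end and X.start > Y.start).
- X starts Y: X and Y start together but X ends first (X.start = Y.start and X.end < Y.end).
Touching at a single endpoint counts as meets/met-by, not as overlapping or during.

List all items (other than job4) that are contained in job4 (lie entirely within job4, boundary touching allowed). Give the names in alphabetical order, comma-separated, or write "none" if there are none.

job6

Target job4 = [Thu 20:00, Sun 10:00].
job1 [Mon 00:00, Mon 23:00] → before → no.
job2 [Fri 02:00, Sun 20:00] → overlapped-by → no.
job3 [Wed 23:00, Fri 06:00] → overlaps → no.
job5 [Wed 21:00, Sat 13:00] → overlaps → no.
job6 [Fri 02:00, Fri 09:00] → during → yes.
job7 [Mon 06:00, Tue 11:00] → before → no.
Result: job6.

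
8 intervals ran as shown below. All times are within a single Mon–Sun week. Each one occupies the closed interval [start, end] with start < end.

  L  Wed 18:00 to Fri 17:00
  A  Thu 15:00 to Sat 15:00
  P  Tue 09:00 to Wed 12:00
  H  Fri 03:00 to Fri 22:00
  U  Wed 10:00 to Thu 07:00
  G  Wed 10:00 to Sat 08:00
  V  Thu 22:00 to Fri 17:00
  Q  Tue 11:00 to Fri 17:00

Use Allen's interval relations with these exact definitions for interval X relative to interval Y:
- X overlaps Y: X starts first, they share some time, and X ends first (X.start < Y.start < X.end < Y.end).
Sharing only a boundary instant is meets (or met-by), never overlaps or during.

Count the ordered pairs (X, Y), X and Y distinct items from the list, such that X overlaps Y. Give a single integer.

11

Checking all 56 ordered pairs for relation 'overlaps'; matching pairs in alphabetical order:
(G, A): G overlaps A ✓
(L, A): L overlaps A ✓
(L, H): L overlaps H ✓
(P, G): P overlaps G ✓
(P, Q): P overlaps Q ✓
(P, U): P overlaps U ✓
(Q, A): Q overlaps A ✓
(Q, G): Q overlaps G ✓
(Q, H): Q overlaps H ✓
(U, L): U overlaps L ✓
(V, H): V overlaps H ✓
Count: 11.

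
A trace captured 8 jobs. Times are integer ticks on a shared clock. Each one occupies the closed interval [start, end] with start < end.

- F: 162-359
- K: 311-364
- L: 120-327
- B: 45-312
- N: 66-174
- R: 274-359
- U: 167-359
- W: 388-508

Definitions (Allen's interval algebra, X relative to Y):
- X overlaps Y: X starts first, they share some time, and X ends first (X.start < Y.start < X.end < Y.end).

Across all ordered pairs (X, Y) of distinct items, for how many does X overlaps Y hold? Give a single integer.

Checking all 56 ordered pairs for relation 'overlaps'; matching pairs in alphabetical order:
(B, F): B overlaps F ✓
(B, K): B overlaps K ✓
(B, L): B overlaps L ✓
(B, R): B overlaps R ✓
(B, U): B overlaps U ✓
(F, K): F overlaps K ✓
(L, F): L overlaps F ✓
(L, K): L overlaps K ✓
(L, R): L overlaps R ✓
(L, U): L overlaps U ✓
(N, F): N overlaps F ✓
(N, L): N overlaps L ✓
(N, U): N overlaps U ✓
(R, K): R overlaps K ✓
(U, K): U overlaps K ✓
Count: 15.

15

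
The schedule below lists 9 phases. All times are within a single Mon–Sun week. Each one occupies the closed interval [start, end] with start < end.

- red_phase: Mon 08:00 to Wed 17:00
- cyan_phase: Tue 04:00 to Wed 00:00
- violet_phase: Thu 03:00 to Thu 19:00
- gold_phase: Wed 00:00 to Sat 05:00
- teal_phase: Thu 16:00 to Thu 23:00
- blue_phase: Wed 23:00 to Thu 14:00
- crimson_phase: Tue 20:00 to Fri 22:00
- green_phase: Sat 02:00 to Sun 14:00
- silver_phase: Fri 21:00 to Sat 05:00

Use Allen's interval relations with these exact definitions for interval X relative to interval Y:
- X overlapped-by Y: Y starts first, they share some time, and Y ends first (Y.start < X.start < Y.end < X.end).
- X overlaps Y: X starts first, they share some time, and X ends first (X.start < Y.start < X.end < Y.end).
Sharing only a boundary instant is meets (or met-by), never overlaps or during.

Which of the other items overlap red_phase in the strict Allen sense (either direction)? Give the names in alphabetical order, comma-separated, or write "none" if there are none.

Target red_phase = [Mon 08:00, Wed 17:00].
blue_phase [Wed 23:00, Thu 14:00] → after → no.
crimson_phase [Tue 20:00, Fri 22:00] → overlapped-by → yes.
cyan_phase [Tue 04:00, Wed 00:00] → during → no.
gold_phase [Wed 00:00, Sat 05:00] → overlapped-by → yes.
green_phase [Sat 02:00, Sun 14:00] → after → no.
silver_phase [Fri 21:00, Sat 05:00] → after → no.
teal_phase [Thu 16:00, Thu 23:00] → after → no.
violet_phase [Thu 03:00, Thu 19:00] → after → no.
Result: crimson_phase, gold_phase.

crimson_phase, gold_phase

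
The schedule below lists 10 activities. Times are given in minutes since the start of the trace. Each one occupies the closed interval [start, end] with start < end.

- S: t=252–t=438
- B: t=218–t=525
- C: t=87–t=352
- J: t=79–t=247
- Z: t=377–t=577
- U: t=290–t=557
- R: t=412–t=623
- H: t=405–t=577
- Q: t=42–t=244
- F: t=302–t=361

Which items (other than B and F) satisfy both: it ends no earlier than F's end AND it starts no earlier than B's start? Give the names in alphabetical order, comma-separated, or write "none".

H, R, S, U, Z

Conditions: its end is no earlier than F's end (X.end >= t=361) AND its start is no earlier than B's start (X.start >= t=218).
C: end t=352 >= t=361? ✗; start t=87 >= t=218? ✗ → no.
H: end t=577 >= t=361? ✓; start t=405 >= t=218? ✓ → yes.
J: end t=247 >= t=361? ✗; start t=79 >= t=218? ✗ → no.
Q: end t=244 >= t=361? ✗; start t=42 >= t=218? ✗ → no.
R: end t=623 >= t=361? ✓; start t=412 >= t=218? ✓ → yes.
S: end t=438 >= t=361? ✓; start t=252 >= t=218? ✓ → yes.
U: end t=557 >= t=361? ✓; start t=290 >= t=218? ✓ → yes.
Z: end t=577 >= t=361? ✓; start t=377 >= t=218? ✓ → yes.
Result: H, R, S, U, Z.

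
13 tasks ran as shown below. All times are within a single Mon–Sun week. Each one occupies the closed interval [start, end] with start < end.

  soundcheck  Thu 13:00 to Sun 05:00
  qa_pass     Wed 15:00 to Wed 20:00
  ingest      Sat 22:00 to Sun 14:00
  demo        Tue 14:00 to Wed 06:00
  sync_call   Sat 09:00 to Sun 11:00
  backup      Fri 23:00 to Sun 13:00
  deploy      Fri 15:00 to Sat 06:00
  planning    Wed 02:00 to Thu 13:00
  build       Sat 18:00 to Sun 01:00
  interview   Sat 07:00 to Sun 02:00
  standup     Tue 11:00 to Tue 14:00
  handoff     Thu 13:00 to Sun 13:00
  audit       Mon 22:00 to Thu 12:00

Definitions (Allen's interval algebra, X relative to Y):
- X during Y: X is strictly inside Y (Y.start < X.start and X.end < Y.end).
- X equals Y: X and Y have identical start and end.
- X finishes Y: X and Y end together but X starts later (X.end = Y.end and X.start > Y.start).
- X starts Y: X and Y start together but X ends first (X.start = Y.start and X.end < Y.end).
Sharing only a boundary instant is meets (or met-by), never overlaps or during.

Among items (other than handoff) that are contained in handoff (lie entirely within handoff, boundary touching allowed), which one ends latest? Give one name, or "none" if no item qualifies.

backup

Target handoff = [Thu 13:00, Sun 13:00].
audit [Mon 22:00, Thu 12:00] → before → excluded.
backup [Fri 23:00, Sun 13:00] → finishes → candidate.
build [Sat 18:00, Sun 01:00] → during → candidate.
demo [Tue 14:00, Wed 06:00] → before → excluded.
deploy [Fri 15:00, Sat 06:00] → during → candidate.
ingest [Sat 22:00, Sun 14:00] → overlapped-by → excluded.
interview [Sat 07:00, Sun 02:00] → during → candidate.
planning [Wed 02:00, Thu 13:00] → meets → excluded.
qa_pass [Wed 15:00, Wed 20:00] → before → excluded.
soundcheck [Thu 13:00, Sun 05:00] → starts → candidate.
standup [Tue 11:00, Tue 14:00] → before → excluded.
sync_call [Sat 09:00, Sun 11:00] → during → candidate.
Among candidates, latest end is Sun 13:00 → backup.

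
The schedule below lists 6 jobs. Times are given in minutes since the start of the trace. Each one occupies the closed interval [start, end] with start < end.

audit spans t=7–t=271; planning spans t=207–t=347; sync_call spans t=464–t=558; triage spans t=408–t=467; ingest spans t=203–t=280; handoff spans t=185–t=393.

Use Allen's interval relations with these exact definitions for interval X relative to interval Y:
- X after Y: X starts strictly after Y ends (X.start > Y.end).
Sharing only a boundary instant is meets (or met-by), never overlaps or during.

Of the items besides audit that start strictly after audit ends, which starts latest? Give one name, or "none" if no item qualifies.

sync_call

Target audit = [t=7, t=271].
handoff [t=185, t=393] → overlapped-by → excluded.
ingest [t=203, t=280] → overlapped-by → excluded.
planning [t=207, t=347] → overlapped-by → excluded.
sync_call [t=464, t=558] → after → candidate.
triage [t=408, t=467] → after → candidate.
Among candidates, latest start is t=464 → sync_call.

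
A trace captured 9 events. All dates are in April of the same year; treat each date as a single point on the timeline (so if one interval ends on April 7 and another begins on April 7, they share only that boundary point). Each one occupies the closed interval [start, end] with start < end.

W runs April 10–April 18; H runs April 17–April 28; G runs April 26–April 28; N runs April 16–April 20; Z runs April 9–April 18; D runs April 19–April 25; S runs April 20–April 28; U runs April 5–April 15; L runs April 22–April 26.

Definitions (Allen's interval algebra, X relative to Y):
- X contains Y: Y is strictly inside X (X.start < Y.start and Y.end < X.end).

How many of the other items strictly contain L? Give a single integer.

Target L = [April 22, April 26].
D [April 19, April 25] → overlaps → no.
G [April 26, April 28] → met-by → no.
H [April 17, April 28] → contains → counts.
N [April 16, April 20] → before → no.
S [April 20, April 28] → contains → counts.
U [April 5, April 15] → before → no.
W [April 10, April 18] → before → no.
Z [April 9, April 18] → before → no.
Total: 2.

2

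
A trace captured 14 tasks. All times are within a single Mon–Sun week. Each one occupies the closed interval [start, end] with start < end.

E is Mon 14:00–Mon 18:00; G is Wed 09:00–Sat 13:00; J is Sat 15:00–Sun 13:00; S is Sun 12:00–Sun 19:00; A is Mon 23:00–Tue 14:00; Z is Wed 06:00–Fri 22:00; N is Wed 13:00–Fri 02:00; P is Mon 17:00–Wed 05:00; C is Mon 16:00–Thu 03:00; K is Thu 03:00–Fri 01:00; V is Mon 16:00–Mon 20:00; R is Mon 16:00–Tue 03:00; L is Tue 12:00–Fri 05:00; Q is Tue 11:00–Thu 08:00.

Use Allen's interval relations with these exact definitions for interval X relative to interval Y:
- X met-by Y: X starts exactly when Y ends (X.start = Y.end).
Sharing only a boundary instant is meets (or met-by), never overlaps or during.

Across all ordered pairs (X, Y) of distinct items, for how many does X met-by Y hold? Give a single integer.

1

Checking all 182 ordered pairs for relation 'met-by'; matching pairs in alphabetical order:
(K, C): K met-by C ✓
Count: 1.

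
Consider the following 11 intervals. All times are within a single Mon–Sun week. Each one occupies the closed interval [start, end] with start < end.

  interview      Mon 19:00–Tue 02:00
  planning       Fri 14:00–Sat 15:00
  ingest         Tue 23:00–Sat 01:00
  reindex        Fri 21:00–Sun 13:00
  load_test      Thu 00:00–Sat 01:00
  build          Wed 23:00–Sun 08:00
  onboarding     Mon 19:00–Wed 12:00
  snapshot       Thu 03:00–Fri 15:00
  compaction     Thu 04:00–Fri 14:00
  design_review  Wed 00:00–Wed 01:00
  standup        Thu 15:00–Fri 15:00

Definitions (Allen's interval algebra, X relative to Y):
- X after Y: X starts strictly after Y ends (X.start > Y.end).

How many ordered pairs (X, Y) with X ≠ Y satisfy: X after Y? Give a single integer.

Checking all 110 ordered pairs for relation 'after'; matching pairs in alphabetical order:
(build, design_review): build after design_review ✓
(build, interview): build after interview ✓
(build, onboarding): build after onboarding ✓
(compaction, design_review): compaction after design_review ✓
(compaction, interview): compaction after interview ✓
(compaction, onboarding): compaction after onboarding ✓
(design_review, interview): design_review after interview ✓
(ingest, interview): ingest after interview ✓
(load_test, design_review): load_test after design_review ✓
(load_test, interview): load_test after interview ✓
(load_test, onboarding): load_test after onboarding ✓
(planning, design_review): planning after design_review ✓
(planning, interview): planning after interview ✓
(planning, onboarding): planning after onboarding ✓
(reindex, compaction): reindex after compaction ✓
(reindex, design_review): reindex after design_review ✓
(reindex, interview): reindex after interview ✓
(reindex, onboarding): reindex after onboarding ✓
(reindex, snapshot): reindex after snapshot ✓
(reindex, standup): reindex after standup ✓
(snapshot, design_review): snapshot after design_review ✓
(snapshot, interview): snapshot after interview ✓
(snapshot, onboarding): snapshot after onboarding ✓
(standup, design_review): standup after design_review ✓
... plus 2 further pairs not listed.
Count: 26.

26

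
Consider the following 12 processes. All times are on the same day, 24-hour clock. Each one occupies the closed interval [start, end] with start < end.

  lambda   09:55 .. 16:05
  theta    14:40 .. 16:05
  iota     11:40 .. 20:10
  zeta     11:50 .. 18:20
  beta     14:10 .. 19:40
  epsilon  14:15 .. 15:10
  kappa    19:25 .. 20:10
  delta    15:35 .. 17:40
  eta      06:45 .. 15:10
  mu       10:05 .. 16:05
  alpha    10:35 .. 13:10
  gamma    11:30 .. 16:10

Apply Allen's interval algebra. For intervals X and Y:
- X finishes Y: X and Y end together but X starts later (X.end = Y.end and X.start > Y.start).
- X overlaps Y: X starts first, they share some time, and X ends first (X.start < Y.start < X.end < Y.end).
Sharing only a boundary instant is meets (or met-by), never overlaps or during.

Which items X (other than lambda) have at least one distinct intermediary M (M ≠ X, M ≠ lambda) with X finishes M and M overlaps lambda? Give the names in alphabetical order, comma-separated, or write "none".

Target lambda = [09:55, 16:05].
Intermediaries M with M overlaps lambda: eta.
Via eta — items with X finishes eta: epsilon.
Union: epsilon.

epsilon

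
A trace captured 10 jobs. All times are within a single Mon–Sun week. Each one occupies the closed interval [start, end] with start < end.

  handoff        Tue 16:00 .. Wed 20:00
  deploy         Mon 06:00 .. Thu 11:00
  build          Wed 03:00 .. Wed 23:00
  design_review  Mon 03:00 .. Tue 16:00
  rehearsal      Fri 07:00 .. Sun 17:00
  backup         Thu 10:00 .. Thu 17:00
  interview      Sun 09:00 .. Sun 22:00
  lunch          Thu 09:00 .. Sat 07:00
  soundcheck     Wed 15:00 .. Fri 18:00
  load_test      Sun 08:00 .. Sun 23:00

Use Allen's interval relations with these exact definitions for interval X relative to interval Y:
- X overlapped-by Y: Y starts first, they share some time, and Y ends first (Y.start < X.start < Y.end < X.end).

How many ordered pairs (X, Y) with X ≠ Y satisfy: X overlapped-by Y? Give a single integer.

Checking all 90 ordered pairs for relation 'overlapped-by'; matching pairs in alphabetical order:
(backup, deploy): backup overlapped-by deploy ✓
(build, handoff): build overlapped-by handoff ✓
(deploy, design_review): deploy overlapped-by design_review ✓
(interview, rehearsal): interview overlapped-by rehearsal ✓
(load_test, rehearsal): load_test overlapped-by rehearsal ✓
(lunch, deploy): lunch overlapped-by deploy ✓
(lunch, soundcheck): lunch overlapped-by soundcheck ✓
(rehearsal, lunch): rehearsal overlapped-by lunch ✓
(rehearsal, soundcheck): rehearsal overlapped-by soundcheck ✓
(soundcheck, build): soundcheck overlapped-by build ✓
(soundcheck, deploy): soundcheck overlapped-by deploy ✓
(soundcheck, handoff): soundcheck overlapped-by handoff ✓
Count: 12.

12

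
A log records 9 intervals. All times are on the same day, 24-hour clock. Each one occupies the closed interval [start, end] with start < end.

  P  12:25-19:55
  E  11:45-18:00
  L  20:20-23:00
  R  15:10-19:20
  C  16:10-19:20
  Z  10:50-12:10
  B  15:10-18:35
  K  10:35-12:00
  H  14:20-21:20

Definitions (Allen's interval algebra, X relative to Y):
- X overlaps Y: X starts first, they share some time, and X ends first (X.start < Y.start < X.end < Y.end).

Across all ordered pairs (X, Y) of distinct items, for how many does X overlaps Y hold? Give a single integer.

11

Checking all 72 ordered pairs for relation 'overlaps'; matching pairs in alphabetical order:
(B, C): B overlaps C ✓
(E, B): E overlaps B ✓
(E, C): E overlaps C ✓
(E, H): E overlaps H ✓
(E, P): E overlaps P ✓
(E, R): E overlaps R ✓
(H, L): H overlaps L ✓
(K, E): K overlaps E ✓
(K, Z): K overlaps Z ✓
(P, H): P overlaps H ✓
(Z, E): Z overlaps E ✓
Count: 11.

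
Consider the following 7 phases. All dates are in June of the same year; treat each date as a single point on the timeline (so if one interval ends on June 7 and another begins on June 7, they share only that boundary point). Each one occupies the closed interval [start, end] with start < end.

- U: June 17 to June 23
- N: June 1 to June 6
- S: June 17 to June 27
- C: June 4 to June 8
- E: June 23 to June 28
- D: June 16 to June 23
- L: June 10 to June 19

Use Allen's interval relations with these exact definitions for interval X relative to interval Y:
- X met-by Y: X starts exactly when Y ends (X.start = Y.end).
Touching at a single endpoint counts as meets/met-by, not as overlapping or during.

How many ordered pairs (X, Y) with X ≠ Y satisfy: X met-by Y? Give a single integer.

2

Checking all 42 ordered pairs for relation 'met-by'; matching pairs in alphabetical order:
(E, D): E met-by D ✓
(E, U): E met-by U ✓
Count: 2.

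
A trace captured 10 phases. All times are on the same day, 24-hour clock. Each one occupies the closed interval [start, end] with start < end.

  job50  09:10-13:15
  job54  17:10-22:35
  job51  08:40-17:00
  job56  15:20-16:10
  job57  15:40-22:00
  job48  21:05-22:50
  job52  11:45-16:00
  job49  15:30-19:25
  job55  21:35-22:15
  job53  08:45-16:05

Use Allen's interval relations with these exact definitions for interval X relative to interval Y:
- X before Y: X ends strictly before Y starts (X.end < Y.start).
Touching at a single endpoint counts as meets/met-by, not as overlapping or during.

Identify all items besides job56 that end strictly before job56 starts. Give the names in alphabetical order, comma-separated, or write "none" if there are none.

Target job56 = [15:20, 16:10].
job48 [21:05, 22:50] → after → no.
job49 [15:30, 19:25] → overlapped-by → no.
job50 [09:10, 13:15] → before → yes.
job51 [08:40, 17:00] → contains → no.
job52 [11:45, 16:00] → overlaps → no.
job53 [08:45, 16:05] → overlaps → no.
job54 [17:10, 22:35] → after → no.
job55 [21:35, 22:15] → after → no.
job57 [15:40, 22:00] → overlapped-by → no.
Result: job50.

job50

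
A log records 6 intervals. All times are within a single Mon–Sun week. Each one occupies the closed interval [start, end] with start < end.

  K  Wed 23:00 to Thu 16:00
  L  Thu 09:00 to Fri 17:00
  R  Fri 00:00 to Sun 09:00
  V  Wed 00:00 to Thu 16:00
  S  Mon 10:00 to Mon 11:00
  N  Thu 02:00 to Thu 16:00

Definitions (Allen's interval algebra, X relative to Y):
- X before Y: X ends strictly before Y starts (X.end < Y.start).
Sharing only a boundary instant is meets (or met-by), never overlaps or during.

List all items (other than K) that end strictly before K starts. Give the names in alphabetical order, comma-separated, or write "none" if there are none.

S

Target K = [Wed 23:00, Thu 16:00].
L [Thu 09:00, Fri 17:00] → overlapped-by → no.
N [Thu 02:00, Thu 16:00] → finishes → no.
R [Fri 00:00, Sun 09:00] → after → no.
S [Mon 10:00, Mon 11:00] → before → yes.
V [Wed 00:00, Thu 16:00] → finished-by → no.
Result: S.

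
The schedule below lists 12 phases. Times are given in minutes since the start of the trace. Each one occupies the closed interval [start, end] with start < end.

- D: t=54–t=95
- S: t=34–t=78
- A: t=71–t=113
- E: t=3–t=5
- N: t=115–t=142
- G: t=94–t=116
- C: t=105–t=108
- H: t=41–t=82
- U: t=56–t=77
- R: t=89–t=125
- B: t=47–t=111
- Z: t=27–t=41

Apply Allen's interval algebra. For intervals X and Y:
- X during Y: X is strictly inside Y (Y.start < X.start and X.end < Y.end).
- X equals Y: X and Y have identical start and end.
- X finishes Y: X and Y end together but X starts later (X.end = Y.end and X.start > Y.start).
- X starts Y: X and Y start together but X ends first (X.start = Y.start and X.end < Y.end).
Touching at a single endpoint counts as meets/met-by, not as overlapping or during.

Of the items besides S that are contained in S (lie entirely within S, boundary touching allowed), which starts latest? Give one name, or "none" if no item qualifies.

Target S = [t=34, t=78].
A [t=71, t=113] → overlapped-by → excluded.
B [t=47, t=111] → overlapped-by → excluded.
C [t=105, t=108] → after → excluded.
D [t=54, t=95] → overlapped-by → excluded.
E [t=3, t=5] → before → excluded.
G [t=94, t=116] → after → excluded.
H [t=41, t=82] → overlapped-by → excluded.
N [t=115, t=142] → after → excluded.
R [t=89, t=125] → after → excluded.
U [t=56, t=77] → during → candidate.
Z [t=27, t=41] → overlaps → excluded.
Among candidates, latest start is t=56 → U.

U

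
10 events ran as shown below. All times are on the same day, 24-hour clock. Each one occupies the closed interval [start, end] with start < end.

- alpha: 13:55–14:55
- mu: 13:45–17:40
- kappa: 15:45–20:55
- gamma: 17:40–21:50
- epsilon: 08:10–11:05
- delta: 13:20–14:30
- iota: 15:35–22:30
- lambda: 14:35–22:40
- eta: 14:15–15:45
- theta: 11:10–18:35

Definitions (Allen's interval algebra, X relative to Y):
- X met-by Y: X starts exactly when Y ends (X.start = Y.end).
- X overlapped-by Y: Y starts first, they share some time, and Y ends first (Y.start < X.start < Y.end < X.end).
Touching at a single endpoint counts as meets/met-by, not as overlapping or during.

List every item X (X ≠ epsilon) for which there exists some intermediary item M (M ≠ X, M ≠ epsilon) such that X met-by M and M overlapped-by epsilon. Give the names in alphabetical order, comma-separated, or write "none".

none

Target epsilon = [08:10, 11:05].
Intermediaries M with M overlapped-by epsilon: none.
Union: none.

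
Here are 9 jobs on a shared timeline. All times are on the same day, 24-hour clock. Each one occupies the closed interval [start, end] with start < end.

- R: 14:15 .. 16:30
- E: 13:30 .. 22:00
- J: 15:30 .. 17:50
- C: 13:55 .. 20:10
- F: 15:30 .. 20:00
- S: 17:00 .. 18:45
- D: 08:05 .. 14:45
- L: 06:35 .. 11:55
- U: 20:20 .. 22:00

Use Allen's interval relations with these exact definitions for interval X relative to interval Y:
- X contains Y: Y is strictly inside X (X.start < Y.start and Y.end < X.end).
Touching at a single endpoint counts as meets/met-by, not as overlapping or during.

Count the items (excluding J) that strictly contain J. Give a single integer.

2

Target J = [15:30, 17:50].
C [13:55, 20:10] → contains → counts.
D [08:05, 14:45] → before → no.
E [13:30, 22:00] → contains → counts.
F [15:30, 20:00] → started-by → no.
L [06:35, 11:55] → before → no.
R [14:15, 16:30] → overlaps → no.
S [17:00, 18:45] → overlapped-by → no.
U [20:20, 22:00] → after → no.
Total: 2.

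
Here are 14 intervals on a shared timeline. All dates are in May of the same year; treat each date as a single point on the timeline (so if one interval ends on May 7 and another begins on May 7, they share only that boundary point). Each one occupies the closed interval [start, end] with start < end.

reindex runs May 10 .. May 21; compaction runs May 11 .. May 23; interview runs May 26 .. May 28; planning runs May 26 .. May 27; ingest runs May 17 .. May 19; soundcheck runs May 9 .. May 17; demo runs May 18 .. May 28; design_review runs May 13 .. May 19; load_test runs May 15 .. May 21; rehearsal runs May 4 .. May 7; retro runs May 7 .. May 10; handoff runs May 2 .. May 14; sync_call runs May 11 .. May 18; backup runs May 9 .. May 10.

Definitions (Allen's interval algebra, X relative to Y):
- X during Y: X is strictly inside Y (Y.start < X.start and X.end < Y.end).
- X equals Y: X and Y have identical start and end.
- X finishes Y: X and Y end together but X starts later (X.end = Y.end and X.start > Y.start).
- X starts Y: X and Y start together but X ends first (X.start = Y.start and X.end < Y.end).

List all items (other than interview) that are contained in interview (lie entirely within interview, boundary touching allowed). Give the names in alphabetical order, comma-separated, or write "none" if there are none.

Target interview = [May 26, May 28].
backup [May 9, May 10] → before → no.
compaction [May 11, May 23] → before → no.
demo [May 18, May 28] → finished-by → no.
design_review [May 13, May 19] → before → no.
handoff [May 2, May 14] → before → no.
ingest [May 17, May 19] → before → no.
load_test [May 15, May 21] → before → no.
planning [May 26, May 27] → starts → yes.
rehearsal [May 4, May 7] → before → no.
reindex [May 10, May 21] → before → no.
retro [May 7, May 10] → before → no.
soundcheck [May 9, May 17] → before → no.
sync_call [May 11, May 18] → before → no.
Result: planning.

planning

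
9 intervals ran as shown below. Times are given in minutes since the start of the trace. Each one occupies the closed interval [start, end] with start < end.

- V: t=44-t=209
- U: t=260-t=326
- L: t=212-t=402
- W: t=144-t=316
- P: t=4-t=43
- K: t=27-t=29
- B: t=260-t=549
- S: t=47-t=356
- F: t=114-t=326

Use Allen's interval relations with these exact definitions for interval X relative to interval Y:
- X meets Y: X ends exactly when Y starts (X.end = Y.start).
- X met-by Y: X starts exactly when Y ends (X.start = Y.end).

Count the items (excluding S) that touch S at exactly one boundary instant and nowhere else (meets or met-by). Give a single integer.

0

Target S = [t=47, t=356].
B [t=260, t=549] → overlapped-by → no.
F [t=114, t=326] → during → no.
K [t=27, t=29] → before → no.
L [t=212, t=402] → overlapped-by → no.
P [t=4, t=43] → before → no.
U [t=260, t=326] → during → no.
V [t=44, t=209] → overlaps → no.
W [t=144, t=316] → during → no.
Total: 0.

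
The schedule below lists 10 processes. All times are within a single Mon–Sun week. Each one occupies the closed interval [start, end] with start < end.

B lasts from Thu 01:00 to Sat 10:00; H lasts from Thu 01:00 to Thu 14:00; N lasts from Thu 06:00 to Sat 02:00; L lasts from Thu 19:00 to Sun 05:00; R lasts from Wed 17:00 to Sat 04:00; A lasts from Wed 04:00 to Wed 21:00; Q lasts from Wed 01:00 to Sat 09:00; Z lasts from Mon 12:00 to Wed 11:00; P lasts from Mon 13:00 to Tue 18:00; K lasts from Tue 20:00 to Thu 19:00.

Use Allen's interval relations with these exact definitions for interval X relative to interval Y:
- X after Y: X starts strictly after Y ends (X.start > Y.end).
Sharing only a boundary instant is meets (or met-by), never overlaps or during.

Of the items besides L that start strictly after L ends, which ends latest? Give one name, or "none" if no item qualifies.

Target L = [Thu 19:00, Sun 05:00].
A [Wed 04:00, Wed 21:00] → before → excluded.
B [Thu 01:00, Sat 10:00] → overlaps → excluded.
H [Thu 01:00, Thu 14:00] → before → excluded.
K [Tue 20:00, Thu 19:00] → meets → excluded.
N [Thu 06:00, Sat 02:00] → overlaps → excluded.
P [Mon 13:00, Tue 18:00] → before → excluded.
Q [Wed 01:00, Sat 09:00] → overlaps → excluded.
R [Wed 17:00, Sat 04:00] → overlaps → excluded.
Z [Mon 12:00, Wed 11:00] → before → excluded.
No candidates → none.

none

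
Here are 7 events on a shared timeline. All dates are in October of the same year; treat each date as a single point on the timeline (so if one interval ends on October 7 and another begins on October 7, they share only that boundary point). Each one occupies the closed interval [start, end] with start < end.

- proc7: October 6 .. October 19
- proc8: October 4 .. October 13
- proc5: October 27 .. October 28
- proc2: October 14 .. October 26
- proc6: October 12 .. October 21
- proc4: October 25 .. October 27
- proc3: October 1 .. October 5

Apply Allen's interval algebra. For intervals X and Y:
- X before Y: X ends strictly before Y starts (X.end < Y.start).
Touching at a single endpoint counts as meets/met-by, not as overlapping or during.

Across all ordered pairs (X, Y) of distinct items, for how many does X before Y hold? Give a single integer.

Checking all 42 ordered pairs for relation 'before'; matching pairs in alphabetical order:
(proc2, proc5): proc2 before proc5 ✓
(proc3, proc2): proc3 before proc2 ✓
(proc3, proc4): proc3 before proc4 ✓
(proc3, proc5): proc3 before proc5 ✓
(proc3, proc6): proc3 before proc6 ✓
(proc3, proc7): proc3 before proc7 ✓
(proc6, proc4): proc6 before proc4 ✓
(proc6, proc5): proc6 before proc5 ✓
(proc7, proc4): proc7 before proc4 ✓
(proc7, proc5): proc7 before proc5 ✓
(proc8, proc2): proc8 before proc2 ✓
(proc8, proc4): proc8 before proc4 ✓
(proc8, proc5): proc8 before proc5 ✓
Count: 13.

13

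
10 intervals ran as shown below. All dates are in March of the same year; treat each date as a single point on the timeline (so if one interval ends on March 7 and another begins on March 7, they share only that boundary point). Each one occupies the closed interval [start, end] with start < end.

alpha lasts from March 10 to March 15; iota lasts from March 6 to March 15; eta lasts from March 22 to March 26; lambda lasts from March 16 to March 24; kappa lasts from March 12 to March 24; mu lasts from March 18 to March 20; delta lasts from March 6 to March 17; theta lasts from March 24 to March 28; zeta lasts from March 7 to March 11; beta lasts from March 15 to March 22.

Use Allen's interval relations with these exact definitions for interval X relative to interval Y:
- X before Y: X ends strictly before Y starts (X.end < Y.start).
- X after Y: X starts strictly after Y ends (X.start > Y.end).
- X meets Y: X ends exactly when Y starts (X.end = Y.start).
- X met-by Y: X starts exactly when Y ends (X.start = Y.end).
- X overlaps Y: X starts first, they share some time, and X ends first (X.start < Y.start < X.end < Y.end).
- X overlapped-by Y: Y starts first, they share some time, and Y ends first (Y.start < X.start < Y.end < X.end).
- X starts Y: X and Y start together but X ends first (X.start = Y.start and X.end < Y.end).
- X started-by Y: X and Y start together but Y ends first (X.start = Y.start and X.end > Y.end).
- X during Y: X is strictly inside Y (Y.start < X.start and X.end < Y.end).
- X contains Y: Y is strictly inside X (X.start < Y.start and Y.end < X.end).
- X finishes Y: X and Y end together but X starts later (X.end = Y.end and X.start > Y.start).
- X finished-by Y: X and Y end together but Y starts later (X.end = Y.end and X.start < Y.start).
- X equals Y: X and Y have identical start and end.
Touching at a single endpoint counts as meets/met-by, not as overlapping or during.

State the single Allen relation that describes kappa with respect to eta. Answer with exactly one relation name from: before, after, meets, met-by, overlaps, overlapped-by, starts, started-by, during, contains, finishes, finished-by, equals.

kappa = [March 12, March 24]; eta = [March 22, March 26].
Compare endpoints: kappa.start < eta.start, kappa.start < eta.end, kappa.end > eta.start, kappa.end < eta.end.
That pattern is 'overlaps'.

overlaps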